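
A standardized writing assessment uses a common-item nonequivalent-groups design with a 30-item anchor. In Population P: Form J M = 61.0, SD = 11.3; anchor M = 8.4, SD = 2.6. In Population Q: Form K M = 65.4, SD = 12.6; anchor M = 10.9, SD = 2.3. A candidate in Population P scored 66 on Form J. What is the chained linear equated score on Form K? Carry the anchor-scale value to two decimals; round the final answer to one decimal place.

58.0

Form J → anchor (Population P): v = (2.6/11.3)(66 − 61.0) + 8.4 = 9.55
anchor → Form K (Population Q): y = (12.6/2.3)(9.55 − 10.9) + 65.4 = 58.0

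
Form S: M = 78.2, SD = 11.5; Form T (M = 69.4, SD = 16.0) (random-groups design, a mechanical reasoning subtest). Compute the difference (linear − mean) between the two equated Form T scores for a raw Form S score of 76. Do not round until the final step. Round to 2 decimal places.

-0.86

Mean-equated: 76 + (69.4 − 78.2) = 67.20
Linear-equated: (16.0/11.5)(76 − 78.2) + 69.4 = 66.339
Difference = 66.339 − 67.20 = -0.86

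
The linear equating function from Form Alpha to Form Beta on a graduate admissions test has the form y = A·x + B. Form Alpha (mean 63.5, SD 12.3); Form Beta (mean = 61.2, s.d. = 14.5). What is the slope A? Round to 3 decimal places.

1.179

A = SD_Y / SD_X = 14.5 / 12.3 = 1.179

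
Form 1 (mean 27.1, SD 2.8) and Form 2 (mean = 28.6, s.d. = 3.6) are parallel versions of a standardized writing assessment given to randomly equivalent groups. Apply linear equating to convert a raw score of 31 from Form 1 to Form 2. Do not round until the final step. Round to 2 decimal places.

Linear equating: y = (SD_Y/SD_X)(x − M_X) + M_Y
y = (3.6/2.8)(31 − 27.1) + 28.6
y = 1.285714 × 3.9 + 28.6 = 5.0143 + 28.6 = 33.61

33.61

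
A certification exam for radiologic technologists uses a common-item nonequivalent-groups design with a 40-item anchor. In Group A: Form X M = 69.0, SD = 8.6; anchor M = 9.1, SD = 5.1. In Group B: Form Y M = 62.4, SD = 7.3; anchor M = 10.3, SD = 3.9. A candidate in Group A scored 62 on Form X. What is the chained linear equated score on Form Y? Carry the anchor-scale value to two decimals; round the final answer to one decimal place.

52.4

Form X → anchor (Group A): v = (5.1/8.6)(62 − 69.0) + 9.1 = 4.95
anchor → Form Y (Group B): y = (7.3/3.9)(4.95 − 10.3) + 62.4 = 52.4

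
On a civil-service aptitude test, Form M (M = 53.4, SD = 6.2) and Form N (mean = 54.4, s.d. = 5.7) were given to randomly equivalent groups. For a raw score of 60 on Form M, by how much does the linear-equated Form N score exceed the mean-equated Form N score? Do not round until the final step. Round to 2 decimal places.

Mean-equated: 60 + (54.4 − 53.4) = 61.00
Linear-equated: (5.7/6.2)(60 − 53.4) + 54.4 = 60.468
Difference = 60.468 − 61.00 = -0.53

-0.53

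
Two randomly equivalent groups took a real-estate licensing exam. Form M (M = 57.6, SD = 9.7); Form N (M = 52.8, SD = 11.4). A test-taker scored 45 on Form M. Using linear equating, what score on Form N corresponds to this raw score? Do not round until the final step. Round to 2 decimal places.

37.99

Linear equating: y = (SD_Y/SD_X)(x − M_X) + M_Y
y = (11.4/9.7)(45 − 57.6) + 52.8
y = 1.175258 × -12.6 + 52.8 = -14.8082 + 52.8 = 37.99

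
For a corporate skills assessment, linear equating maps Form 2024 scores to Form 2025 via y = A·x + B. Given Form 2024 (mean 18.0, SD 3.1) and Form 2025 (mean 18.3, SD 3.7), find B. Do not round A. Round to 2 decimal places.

A = SD_Y / SD_X = 3.7 / 3.1 = 1.193548
B = M_Y − A·M_X = 18.3 − 1.193548 × 18.0 = -3.18

-3.18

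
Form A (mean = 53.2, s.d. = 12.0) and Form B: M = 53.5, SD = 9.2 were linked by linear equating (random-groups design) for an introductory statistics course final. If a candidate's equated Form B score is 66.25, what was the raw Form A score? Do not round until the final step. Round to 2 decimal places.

69.83

Invert y = (SD_Y/SD_X)(x − M_X) + M_Y:
x = (SD_X/SD_Y)(y − M_Y) + M_X = (12.0/9.2)(66.25 − 53.5) + 53.2
x = 1.304348 × 12.750 + 53.2 = 69.83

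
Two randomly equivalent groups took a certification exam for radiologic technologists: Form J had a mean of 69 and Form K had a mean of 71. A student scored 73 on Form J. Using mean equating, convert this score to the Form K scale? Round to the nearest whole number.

75

Mean equating: y = x + (M_Y − M_X) = 73 + (71 − 69) = 75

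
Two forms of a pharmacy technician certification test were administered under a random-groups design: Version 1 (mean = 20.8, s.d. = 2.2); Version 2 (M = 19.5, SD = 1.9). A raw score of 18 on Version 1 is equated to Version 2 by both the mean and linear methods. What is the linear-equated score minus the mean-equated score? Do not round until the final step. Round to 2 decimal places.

0.38

Mean-equated: 18 + (19.5 − 20.8) = 16.70
Linear-equated: (1.9/2.2)(18 − 20.8) + 19.5 = 17.082
Difference = 17.082 − 16.70 = 0.38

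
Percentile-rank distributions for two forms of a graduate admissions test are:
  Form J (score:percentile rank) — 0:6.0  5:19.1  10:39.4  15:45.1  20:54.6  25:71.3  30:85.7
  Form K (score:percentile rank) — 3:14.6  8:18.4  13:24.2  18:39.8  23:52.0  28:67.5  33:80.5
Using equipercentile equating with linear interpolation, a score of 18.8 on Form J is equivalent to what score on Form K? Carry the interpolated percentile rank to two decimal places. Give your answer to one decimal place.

23.1

PR of 18.8 on Form J: 45.1 + (18.8 − 15)/(20 − 15) × (54.6 − 45.1) = 52.32
On Form K, PR 52.32 falls between score 23 (PR 52.0) and 28 (PR 67.5).
Interpolate: 23 + (52.32 − 52.0)/(67.5 − 52.0) × (28 − 23) = 23.1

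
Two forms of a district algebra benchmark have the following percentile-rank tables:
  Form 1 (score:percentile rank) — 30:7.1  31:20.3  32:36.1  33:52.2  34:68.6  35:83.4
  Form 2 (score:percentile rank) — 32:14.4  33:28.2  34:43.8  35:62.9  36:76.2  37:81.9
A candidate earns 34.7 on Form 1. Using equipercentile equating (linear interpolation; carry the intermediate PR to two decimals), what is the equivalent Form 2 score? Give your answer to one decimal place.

36.5

PR of 34.7 on Form 1: 68.6 + (34.7 − 34)/(35 − 34) × (83.4 − 68.6) = 78.96
On Form 2, PR 78.96 falls between score 36 (PR 76.2) and 37 (PR 81.9).
Interpolate: 36 + (78.96 − 76.2)/(81.9 − 76.2) × (37 − 36) = 36.5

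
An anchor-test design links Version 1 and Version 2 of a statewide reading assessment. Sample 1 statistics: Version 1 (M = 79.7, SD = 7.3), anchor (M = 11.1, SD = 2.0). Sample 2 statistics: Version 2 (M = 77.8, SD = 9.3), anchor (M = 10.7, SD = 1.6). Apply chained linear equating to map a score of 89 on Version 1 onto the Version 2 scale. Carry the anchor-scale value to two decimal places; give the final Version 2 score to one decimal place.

94.9

Version 1 → anchor (Sample 1): v = (2.0/7.3)(89 − 79.7) + 11.1 = 13.65
anchor → Version 2 (Sample 2): y = (9.3/1.6)(13.65 − 10.7) + 77.8 = 94.9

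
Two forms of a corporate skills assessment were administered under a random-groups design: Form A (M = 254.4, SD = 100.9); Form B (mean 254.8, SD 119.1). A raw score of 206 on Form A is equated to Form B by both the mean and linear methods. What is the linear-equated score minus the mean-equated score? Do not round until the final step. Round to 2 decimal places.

-8.73

Mean-equated: 206 + (254.8 − 254.4) = 206.40
Linear-equated: (119.1/100.9)(206 − 254.4) + 254.8 = 197.670
Difference = 197.670 − 206.40 = -8.73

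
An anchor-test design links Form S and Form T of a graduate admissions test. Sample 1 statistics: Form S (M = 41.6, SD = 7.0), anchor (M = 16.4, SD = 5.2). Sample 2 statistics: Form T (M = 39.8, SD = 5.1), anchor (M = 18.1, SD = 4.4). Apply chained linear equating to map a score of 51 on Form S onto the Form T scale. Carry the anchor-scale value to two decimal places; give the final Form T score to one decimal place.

Form S → anchor (Sample 1): v = (5.2/7.0)(51 − 41.6) + 16.4 = 23.38
anchor → Form T (Sample 2): y = (5.1/4.4)(23.38 − 18.1) + 39.8 = 45.9

45.9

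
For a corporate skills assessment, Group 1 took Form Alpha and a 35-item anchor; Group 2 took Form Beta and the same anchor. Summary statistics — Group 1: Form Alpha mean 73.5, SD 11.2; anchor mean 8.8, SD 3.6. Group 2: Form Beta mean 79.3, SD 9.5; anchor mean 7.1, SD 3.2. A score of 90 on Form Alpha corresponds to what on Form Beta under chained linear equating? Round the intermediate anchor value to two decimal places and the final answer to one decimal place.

100.1

Form Alpha → anchor (Group 1): v = (3.6/11.2)(90 − 73.5) + 8.8 = 14.10
anchor → Form Beta (Group 2): y = (9.5/3.2)(14.10 − 7.1) + 79.3 = 100.1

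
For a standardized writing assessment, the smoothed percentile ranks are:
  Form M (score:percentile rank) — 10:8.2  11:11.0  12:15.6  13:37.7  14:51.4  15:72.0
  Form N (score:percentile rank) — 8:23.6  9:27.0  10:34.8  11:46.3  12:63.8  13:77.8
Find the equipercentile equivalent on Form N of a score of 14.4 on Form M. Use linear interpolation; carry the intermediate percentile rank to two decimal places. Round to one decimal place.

11.8

PR of 14.4 on Form M: 51.4 + (14.4 − 14)/(15 − 14) × (72.0 − 51.4) = 59.64
On Form N, PR 59.64 falls between score 11 (PR 46.3) and 12 (PR 63.8).
Interpolate: 11 + (59.64 − 46.3)/(63.8 − 46.3) × (12 − 11) = 11.8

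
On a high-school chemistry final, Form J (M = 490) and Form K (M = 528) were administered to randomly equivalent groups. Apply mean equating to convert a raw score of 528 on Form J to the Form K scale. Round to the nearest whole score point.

Mean equating: y = x + (M_Y − M_X) = 528 + (528 − 490) = 566

566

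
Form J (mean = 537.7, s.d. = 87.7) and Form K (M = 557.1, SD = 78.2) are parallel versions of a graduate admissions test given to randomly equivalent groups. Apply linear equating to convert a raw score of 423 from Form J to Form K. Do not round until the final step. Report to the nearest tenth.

Linear equating: y = (SD_Y/SD_X)(x − M_X) + M_Y
y = (78.2/87.7)(423 − 537.7) + 557.1
y = 0.891676 × -114.7 + 557.1 = -102.2753 + 557.1 = 454.8

454.8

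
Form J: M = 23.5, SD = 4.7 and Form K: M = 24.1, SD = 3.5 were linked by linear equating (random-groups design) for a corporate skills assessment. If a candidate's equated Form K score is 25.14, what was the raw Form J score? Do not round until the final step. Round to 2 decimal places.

Invert y = (SD_Y/SD_X)(x − M_X) + M_Y:
x = (SD_X/SD_Y)(y − M_Y) + M_X = (4.7/3.5)(25.14 − 24.1) + 23.5
x = 1.342857 × 1.040 + 23.5 = 24.90

24.90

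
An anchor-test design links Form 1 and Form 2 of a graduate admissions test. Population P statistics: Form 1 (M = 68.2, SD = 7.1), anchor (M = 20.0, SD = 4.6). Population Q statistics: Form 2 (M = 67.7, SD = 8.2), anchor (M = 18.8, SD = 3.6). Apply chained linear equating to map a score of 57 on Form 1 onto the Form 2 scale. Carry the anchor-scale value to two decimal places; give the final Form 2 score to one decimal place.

53.9

Form 1 → anchor (Population P): v = (4.6/7.1)(57 − 68.2) + 20.0 = 12.74
anchor → Form 2 (Population Q): y = (8.2/3.6)(12.74 − 18.8) + 67.7 = 53.9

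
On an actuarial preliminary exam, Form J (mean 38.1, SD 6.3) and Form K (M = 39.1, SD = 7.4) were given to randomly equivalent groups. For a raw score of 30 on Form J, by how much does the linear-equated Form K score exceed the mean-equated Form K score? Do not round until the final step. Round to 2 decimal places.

Mean-equated: 30 + (39.1 − 38.1) = 31.00
Linear-equated: (7.4/6.3)(30 − 38.1) + 39.1 = 29.586
Difference = 29.586 − 31.00 = -1.41

-1.41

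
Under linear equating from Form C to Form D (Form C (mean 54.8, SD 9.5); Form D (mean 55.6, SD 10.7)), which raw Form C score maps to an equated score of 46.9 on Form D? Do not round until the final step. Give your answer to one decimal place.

Invert y = (SD_Y/SD_X)(x − M_X) + M_Y:
x = (SD_X/SD_Y)(y − M_Y) + M_X = (9.5/10.7)(46.9 − 55.6) + 54.8
x = 0.887850 × -8.700 + 54.8 = 47.1

47.1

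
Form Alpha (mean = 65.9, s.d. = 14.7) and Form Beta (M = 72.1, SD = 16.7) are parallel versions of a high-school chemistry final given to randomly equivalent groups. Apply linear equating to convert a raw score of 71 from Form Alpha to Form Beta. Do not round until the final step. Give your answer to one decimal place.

Linear equating: y = (SD_Y/SD_X)(x − M_X) + M_Y
y = (16.7/14.7)(71 − 65.9) + 72.1
y = 1.136054 × 5.1 + 72.1 = 5.7939 + 72.1 = 77.9

77.9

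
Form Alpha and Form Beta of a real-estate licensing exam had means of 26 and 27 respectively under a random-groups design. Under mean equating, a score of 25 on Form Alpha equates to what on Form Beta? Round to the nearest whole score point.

26

Mean equating: y = x + (M_Y − M_X) = 25 + (27 − 26) = 26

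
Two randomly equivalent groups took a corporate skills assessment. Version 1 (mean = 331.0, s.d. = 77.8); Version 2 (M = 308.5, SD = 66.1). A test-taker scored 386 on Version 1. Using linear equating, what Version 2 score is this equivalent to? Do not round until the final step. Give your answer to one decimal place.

355.2

Linear equating: y = (SD_Y/SD_X)(x − M_X) + M_Y
y = (66.1/77.8)(386 − 331.0) + 308.5
y = 0.849614 × 55.0 + 308.5 = 46.7288 + 308.5 = 355.2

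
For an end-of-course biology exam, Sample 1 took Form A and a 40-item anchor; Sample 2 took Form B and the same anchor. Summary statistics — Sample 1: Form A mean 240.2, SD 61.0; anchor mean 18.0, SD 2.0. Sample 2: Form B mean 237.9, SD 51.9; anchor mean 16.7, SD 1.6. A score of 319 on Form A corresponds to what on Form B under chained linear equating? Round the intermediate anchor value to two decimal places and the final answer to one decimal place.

363.8

Form A → anchor (Sample 1): v = (2.0/61.0)(319 − 240.2) + 18.0 = 20.58
anchor → Form B (Sample 2): y = (51.9/1.6)(20.58 − 16.7) + 237.9 = 363.8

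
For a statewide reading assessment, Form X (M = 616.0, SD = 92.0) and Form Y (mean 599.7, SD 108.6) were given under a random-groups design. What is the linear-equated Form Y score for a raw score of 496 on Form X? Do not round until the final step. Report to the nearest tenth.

458.0

Linear equating: y = (SD_Y/SD_X)(x − M_X) + M_Y
y = (108.6/92.0)(496 − 616.0) + 599.7
y = 1.180435 × -120.0 + 599.7 = -141.6522 + 599.7 = 458.0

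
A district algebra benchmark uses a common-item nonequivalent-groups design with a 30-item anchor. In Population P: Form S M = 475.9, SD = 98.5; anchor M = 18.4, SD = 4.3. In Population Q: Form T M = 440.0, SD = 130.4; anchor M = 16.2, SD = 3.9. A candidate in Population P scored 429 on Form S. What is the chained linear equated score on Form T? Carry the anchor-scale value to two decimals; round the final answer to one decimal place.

Form S → anchor (Population P): v = (4.3/98.5)(429 − 475.9) + 18.4 = 16.35
anchor → Form T (Population Q): y = (130.4/3.9)(16.35 − 16.2) + 440.0 = 445.0

445.0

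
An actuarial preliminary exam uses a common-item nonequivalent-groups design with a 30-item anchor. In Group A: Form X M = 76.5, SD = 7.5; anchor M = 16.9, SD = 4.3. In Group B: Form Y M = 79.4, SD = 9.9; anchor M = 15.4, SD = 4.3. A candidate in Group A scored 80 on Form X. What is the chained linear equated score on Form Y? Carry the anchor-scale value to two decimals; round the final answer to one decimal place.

Form X → anchor (Group A): v = (4.3/7.5)(80 − 76.5) + 16.9 = 18.91
anchor → Form Y (Group B): y = (9.9/4.3)(18.91 − 15.4) + 79.4 = 87.5

87.5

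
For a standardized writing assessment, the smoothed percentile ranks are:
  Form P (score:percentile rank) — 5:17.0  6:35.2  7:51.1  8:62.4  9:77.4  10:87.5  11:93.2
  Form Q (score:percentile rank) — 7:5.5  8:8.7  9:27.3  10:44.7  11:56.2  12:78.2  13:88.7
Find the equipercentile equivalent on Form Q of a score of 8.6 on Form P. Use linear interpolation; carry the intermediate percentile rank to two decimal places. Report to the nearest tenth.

11.7

PR of 8.6 on Form P: 62.4 + (8.6 − 8)/(9 − 8) × (77.4 − 62.4) = 71.40
On Form Q, PR 71.40 falls between score 11 (PR 56.2) and 12 (PR 78.2).
Interpolate: 11 + (71.40 − 56.2)/(78.2 − 56.2) × (12 − 11) = 11.7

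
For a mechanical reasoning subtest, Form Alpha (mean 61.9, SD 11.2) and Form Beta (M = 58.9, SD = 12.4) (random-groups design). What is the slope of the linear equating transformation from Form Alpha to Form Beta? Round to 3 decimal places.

1.107

A = SD_Y / SD_X = 12.4 / 11.2 = 1.107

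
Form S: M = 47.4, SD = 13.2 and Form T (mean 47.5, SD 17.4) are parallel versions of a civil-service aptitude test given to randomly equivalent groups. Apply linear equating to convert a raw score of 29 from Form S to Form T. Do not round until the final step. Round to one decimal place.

23.2

Linear equating: y = (SD_Y/SD_X)(x − M_X) + M_Y
y = (17.4/13.2)(29 − 47.4) + 47.5
y = 1.318182 × -18.4 + 47.5 = -24.2545 + 47.5 = 23.2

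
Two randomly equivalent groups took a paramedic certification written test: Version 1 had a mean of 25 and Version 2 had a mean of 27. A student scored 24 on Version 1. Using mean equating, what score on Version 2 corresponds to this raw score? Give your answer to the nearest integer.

Mean equating: y = x + (M_Y − M_X) = 24 + (27 − 25) = 26

26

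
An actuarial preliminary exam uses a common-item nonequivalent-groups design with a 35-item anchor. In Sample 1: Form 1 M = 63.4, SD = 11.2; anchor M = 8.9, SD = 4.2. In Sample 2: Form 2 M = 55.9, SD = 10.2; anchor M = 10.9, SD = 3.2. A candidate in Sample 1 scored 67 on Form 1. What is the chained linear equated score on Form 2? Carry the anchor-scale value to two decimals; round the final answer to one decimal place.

53.8

Form 1 → anchor (Sample 1): v = (4.2/11.2)(67 − 63.4) + 8.9 = 10.25
anchor → Form 2 (Sample 2): y = (10.2/3.2)(10.25 − 10.9) + 55.9 = 53.8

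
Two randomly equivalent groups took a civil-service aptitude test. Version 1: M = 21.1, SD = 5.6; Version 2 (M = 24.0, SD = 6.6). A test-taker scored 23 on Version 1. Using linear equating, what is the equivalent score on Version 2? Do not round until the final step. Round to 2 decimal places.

Linear equating: y = (SD_Y/SD_X)(x − M_X) + M_Y
y = (6.6/5.6)(23 − 21.1) + 24.0
y = 1.178571 × 1.9 + 24.0 = 2.2393 + 24.0 = 26.24

26.24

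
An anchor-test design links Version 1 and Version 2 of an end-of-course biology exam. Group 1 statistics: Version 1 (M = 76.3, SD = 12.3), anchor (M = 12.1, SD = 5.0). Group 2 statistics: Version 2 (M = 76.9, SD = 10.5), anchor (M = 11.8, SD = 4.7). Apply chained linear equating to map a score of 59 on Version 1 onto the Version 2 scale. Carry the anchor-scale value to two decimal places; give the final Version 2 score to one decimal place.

Version 1 → anchor (Group 1): v = (5.0/12.3)(59 − 76.3) + 12.1 = 5.07
anchor → Version 2 (Group 2): y = (10.5/4.7)(5.07 − 11.8) + 76.9 = 61.9

61.9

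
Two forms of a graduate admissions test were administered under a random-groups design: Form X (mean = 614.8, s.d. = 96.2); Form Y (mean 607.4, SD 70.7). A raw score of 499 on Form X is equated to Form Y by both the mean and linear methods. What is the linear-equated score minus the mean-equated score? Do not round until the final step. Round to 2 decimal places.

30.70

Mean-equated: 499 + (607.4 − 614.8) = 491.60
Linear-equated: (70.7/96.2)(499 − 614.8) + 607.4 = 522.295
Difference = 522.295 − 491.60 = 30.70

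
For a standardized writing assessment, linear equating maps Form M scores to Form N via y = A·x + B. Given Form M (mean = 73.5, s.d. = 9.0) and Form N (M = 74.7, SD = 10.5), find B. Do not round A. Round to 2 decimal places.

A = SD_Y / SD_X = 10.5 / 9.0 = 1.166667
B = M_Y − A·M_X = 74.7 − 1.166667 × 73.5 = -11.05

-11.05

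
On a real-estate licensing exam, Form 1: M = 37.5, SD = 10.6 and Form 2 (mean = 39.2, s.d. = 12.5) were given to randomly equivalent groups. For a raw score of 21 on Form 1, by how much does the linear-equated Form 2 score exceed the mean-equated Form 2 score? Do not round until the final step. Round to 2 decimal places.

Mean-equated: 21 + (39.2 − 37.5) = 22.70
Linear-equated: (12.5/10.6)(21 − 37.5) + 39.2 = 19.742
Difference = 19.742 − 22.70 = -2.96

-2.96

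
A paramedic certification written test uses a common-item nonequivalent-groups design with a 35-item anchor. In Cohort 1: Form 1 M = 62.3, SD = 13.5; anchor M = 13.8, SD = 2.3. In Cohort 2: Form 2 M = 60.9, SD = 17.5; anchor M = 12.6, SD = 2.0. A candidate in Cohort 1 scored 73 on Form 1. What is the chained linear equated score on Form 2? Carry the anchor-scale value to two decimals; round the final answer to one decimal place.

Form 1 → anchor (Cohort 1): v = (2.3/13.5)(73 − 62.3) + 13.8 = 15.62
anchor → Form 2 (Cohort 2): y = (17.5/2.0)(15.62 − 12.6) + 60.9 = 87.3

87.3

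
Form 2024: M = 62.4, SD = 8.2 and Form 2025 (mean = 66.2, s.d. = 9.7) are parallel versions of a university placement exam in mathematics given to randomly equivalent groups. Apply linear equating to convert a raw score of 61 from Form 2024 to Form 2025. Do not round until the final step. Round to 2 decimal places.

Linear equating: y = (SD_Y/SD_X)(x − M_X) + M_Y
y = (9.7/8.2)(61 − 62.4) + 66.2
y = 1.182927 × -1.4 + 66.2 = -1.6561 + 66.2 = 64.54

64.54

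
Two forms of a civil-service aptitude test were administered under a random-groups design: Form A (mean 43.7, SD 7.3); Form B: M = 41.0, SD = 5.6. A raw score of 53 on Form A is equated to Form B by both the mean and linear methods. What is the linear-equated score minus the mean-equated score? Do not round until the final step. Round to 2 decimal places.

-2.17

Mean-equated: 53 + (41.0 − 43.7) = 50.30
Linear-equated: (5.6/7.3)(53 − 43.7) + 41.0 = 48.134
Difference = 48.134 − 50.30 = -2.17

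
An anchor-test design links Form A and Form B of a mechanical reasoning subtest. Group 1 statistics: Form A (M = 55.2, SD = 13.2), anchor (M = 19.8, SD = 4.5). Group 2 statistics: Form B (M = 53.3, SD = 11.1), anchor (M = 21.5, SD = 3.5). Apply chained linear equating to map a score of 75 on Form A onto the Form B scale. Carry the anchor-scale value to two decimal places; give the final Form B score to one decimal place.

69.3

Form A → anchor (Group 1): v = (4.5/13.2)(75 − 55.2) + 19.8 = 26.55
anchor → Form B (Group 2): y = (11.1/3.5)(26.55 − 21.5) + 53.3 = 69.3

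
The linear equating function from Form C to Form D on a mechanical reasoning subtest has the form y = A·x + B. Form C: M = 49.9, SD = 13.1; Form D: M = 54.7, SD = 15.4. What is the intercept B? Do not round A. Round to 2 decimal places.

-3.96

A = SD_Y / SD_X = 15.4 / 13.1 = 1.175573
B = M_Y − A·M_X = 54.7 − 1.175573 × 49.9 = -3.96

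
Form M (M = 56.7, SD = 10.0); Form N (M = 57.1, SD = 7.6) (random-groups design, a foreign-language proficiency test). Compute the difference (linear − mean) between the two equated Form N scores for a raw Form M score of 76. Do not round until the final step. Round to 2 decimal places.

Mean-equated: 76 + (57.1 − 56.7) = 76.40
Linear-equated: (7.6/10.0)(76 − 56.7) + 57.1 = 71.768
Difference = 71.768 − 76.40 = -4.63

-4.63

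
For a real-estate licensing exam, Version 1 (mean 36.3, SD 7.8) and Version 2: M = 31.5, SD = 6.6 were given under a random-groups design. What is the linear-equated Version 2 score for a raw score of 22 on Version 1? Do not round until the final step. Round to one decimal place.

19.4

Linear equating: y = (SD_Y/SD_X)(x − M_X) + M_Y
y = (6.6/7.8)(22 − 36.3) + 31.5
y = 0.846154 × -14.3 + 31.5 = -12.1000 + 31.5 = 19.4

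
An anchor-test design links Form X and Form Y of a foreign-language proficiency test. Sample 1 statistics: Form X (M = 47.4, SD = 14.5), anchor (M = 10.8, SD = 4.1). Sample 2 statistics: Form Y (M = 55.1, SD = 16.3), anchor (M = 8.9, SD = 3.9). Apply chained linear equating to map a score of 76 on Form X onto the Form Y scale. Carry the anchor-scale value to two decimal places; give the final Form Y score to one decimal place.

96.9

Form X → anchor (Sample 1): v = (4.1/14.5)(76 − 47.4) + 10.8 = 18.89
anchor → Form Y (Sample 2): y = (16.3/3.9)(18.89 − 8.9) + 55.1 = 96.9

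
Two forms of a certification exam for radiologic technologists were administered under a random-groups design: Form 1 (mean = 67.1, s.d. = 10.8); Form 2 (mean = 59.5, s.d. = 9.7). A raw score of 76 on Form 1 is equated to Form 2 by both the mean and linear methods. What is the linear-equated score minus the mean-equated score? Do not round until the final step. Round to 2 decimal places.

-0.91

Mean-equated: 76 + (59.5 − 67.1) = 68.40
Linear-equated: (9.7/10.8)(76 − 67.1) + 59.5 = 67.494
Difference = 67.494 − 68.40 = -0.91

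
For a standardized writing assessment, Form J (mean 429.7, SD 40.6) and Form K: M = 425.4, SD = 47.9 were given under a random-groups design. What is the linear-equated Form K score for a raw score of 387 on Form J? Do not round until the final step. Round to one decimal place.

Linear equating: y = (SD_Y/SD_X)(x − M_X) + M_Y
y = (47.9/40.6)(387 − 429.7) + 425.4
y = 1.179803 × -42.7 + 425.4 = -50.3776 + 425.4 = 375.0

375.0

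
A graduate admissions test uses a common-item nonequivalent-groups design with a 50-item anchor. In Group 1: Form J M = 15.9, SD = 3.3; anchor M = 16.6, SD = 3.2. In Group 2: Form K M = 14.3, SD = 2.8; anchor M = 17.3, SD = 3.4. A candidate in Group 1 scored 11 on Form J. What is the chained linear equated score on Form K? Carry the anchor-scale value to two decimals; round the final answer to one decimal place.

Form J → anchor (Group 1): v = (3.2/3.3)(11 − 15.9) + 16.6 = 11.85
anchor → Form K (Group 2): y = (2.8/3.4)(11.85 − 17.3) + 14.3 = 9.8

9.8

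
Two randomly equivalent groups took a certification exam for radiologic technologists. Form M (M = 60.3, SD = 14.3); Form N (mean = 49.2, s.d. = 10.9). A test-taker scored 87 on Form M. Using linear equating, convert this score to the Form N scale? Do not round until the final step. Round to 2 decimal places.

Linear equating: y = (SD_Y/SD_X)(x − M_X) + M_Y
y = (10.9/14.3)(87 − 60.3) + 49.2
y = 0.762238 × 26.7 + 49.2 = 20.3517 + 49.2 = 69.55

69.55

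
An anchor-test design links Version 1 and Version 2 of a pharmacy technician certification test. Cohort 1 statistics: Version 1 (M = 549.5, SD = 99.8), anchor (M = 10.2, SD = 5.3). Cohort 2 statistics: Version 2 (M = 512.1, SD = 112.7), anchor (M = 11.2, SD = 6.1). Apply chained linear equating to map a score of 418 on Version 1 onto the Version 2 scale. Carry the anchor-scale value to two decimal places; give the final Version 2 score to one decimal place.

Version 1 → anchor (Cohort 1): v = (5.3/99.8)(418 − 549.5) + 10.2 = 3.22
anchor → Version 2 (Cohort 2): y = (112.7/6.1)(3.22 − 11.2) + 512.1 = 364.7

364.7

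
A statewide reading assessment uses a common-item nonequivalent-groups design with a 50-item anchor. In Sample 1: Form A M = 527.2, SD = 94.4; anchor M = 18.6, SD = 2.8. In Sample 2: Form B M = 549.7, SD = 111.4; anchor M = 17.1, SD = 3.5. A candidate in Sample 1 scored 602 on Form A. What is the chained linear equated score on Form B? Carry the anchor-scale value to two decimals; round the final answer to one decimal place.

Form A → anchor (Sample 1): v = (2.8/94.4)(602 − 527.2) + 18.6 = 20.82
anchor → Form B (Sample 2): y = (111.4/3.5)(20.82 − 17.1) + 549.7 = 668.1

668.1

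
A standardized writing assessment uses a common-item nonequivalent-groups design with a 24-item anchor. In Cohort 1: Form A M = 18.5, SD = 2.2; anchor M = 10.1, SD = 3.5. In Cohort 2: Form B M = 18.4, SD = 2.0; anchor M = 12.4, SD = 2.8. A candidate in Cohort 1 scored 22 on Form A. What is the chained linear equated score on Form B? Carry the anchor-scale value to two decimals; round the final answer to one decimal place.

Form A → anchor (Cohort 1): v = (3.5/2.2)(22 − 18.5) + 10.1 = 15.67
anchor → Form B (Cohort 2): y = (2.0/2.8)(15.67 − 12.4) + 18.4 = 20.7

20.7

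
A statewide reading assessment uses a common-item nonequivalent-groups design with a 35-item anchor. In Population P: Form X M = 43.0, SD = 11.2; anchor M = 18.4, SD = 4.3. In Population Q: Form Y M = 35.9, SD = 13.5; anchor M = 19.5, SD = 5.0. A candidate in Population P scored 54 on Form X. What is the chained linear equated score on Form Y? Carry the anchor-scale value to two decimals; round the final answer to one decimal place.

Form X → anchor (Population P): v = (4.3/11.2)(54 − 43.0) + 18.4 = 22.62
anchor → Form Y (Population Q): y = (13.5/5.0)(22.62 − 19.5) + 35.9 = 44.3

44.3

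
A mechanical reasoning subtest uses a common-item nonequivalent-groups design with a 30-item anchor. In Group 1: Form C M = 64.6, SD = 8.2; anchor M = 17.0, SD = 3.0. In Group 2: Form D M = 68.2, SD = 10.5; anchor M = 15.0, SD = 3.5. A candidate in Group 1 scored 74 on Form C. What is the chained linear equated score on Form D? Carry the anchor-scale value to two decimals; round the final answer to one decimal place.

Form C → anchor (Group 1): v = (3.0/8.2)(74 − 64.6) + 17.0 = 20.44
anchor → Form D (Group 2): y = (10.5/3.5)(20.44 − 15.0) + 68.2 = 84.5

84.5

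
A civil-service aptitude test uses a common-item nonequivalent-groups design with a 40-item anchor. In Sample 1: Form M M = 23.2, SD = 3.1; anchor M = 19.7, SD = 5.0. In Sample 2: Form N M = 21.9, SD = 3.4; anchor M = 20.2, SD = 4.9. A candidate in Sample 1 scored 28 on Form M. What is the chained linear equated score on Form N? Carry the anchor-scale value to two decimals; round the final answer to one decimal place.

26.9

Form M → anchor (Sample 1): v = (5.0/3.1)(28 − 23.2) + 19.7 = 27.44
anchor → Form N (Sample 2): y = (3.4/4.9)(27.44 − 20.2) + 21.9 = 26.9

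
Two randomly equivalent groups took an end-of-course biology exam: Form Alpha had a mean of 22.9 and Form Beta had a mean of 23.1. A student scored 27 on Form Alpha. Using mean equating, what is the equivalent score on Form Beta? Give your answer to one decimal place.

27.2

Mean equating: y = x + (M_Y − M_X) = 27 + (23.1 − 22.9) = 27.2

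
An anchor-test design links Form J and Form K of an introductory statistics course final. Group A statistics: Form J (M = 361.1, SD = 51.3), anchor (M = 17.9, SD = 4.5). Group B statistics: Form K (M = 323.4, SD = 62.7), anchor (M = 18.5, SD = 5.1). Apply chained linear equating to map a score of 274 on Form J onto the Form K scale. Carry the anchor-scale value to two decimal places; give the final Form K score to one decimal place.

222.1

Form J → anchor (Group A): v = (4.5/51.3)(274 − 361.1) + 17.9 = 10.26
anchor → Form K (Group B): y = (62.7/5.1)(10.26 − 18.5) + 323.4 = 222.1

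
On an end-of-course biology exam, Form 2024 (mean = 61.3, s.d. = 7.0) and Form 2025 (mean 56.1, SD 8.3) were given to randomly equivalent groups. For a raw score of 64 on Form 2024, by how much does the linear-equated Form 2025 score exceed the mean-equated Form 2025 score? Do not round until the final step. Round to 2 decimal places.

Mean-equated: 64 + (56.1 − 61.3) = 58.80
Linear-equated: (8.3/7.0)(64 − 61.3) + 56.1 = 59.301
Difference = 59.301 − 58.80 = 0.50

0.50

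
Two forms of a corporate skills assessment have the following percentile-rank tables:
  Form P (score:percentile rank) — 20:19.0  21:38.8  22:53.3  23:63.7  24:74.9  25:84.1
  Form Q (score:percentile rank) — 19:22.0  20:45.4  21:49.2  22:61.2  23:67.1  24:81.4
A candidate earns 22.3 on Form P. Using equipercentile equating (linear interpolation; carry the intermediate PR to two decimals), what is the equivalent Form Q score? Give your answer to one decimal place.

21.6

PR of 22.3 on Form P: 53.3 + (22.3 − 22)/(23 − 22) × (63.7 − 53.3) = 56.42
On Form Q, PR 56.42 falls between score 21 (PR 49.2) and 22 (PR 61.2).
Interpolate: 21 + (56.42 − 49.2)/(61.2 − 49.2) × (22 − 21) = 21.6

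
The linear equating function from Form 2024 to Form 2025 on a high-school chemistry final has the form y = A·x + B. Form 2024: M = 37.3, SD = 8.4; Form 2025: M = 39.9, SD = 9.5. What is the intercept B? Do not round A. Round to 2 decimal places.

A = SD_Y / SD_X = 9.5 / 8.4 = 1.130952
B = M_Y − A·M_X = 39.9 − 1.130952 × 37.3 = -2.28

-2.28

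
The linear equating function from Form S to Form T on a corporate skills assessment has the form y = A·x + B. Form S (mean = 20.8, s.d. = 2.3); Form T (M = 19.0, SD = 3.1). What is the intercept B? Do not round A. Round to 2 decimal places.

-9.03

A = SD_Y / SD_X = 3.1 / 2.3 = 1.347826
B = M_Y − A·M_X = 19.0 − 1.347826 × 20.8 = -9.03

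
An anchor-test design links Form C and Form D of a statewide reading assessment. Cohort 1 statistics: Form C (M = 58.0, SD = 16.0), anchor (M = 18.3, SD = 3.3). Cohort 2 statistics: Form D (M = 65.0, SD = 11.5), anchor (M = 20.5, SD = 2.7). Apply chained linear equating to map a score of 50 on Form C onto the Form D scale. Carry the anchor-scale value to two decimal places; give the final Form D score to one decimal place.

48.6

Form C → anchor (Cohort 1): v = (3.3/16.0)(50 − 58.0) + 18.3 = 16.65
anchor → Form D (Cohort 2): y = (11.5/2.7)(16.65 − 20.5) + 65.0 = 48.6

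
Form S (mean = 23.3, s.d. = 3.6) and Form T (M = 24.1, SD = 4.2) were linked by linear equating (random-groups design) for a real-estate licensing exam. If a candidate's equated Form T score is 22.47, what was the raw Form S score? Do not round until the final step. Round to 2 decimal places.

21.90

Invert y = (SD_Y/SD_X)(x − M_X) + M_Y:
x = (SD_X/SD_Y)(y − M_Y) + M_X = (3.6/4.2)(22.47 − 24.1) + 23.3
x = 0.857143 × -1.630 + 23.3 = 21.90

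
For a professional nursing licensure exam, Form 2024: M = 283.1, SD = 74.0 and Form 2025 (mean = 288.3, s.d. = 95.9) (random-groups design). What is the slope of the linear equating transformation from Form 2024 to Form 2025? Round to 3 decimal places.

1.296

A = SD_Y / SD_X = 95.9 / 74.0 = 1.296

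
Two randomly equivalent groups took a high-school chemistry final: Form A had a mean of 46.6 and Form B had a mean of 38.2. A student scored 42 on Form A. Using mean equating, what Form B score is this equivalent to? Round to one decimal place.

Mean equating: y = x + (M_Y − M_X) = 42 + (38.2 − 46.6) = 33.6

33.6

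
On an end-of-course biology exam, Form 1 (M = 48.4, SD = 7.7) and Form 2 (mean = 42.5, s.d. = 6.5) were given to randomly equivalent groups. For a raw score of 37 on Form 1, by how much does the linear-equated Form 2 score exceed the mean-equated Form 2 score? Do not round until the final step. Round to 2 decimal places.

1.78

Mean-equated: 37 + (42.5 − 48.4) = 31.10
Linear-equated: (6.5/7.7)(37 − 48.4) + 42.5 = 32.877
Difference = 32.877 − 31.10 = 1.78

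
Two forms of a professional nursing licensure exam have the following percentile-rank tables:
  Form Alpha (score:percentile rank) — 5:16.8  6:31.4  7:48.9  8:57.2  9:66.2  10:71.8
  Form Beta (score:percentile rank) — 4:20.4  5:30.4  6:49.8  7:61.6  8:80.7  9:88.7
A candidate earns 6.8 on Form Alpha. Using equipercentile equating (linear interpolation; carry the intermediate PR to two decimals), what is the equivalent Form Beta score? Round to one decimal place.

5.8

PR of 6.8 on Form Alpha: 31.4 + (6.8 − 6)/(7 − 6) × (48.9 − 31.4) = 45.40
On Form Beta, PR 45.40 falls between score 5 (PR 30.4) and 6 (PR 49.8).
Interpolate: 5 + (45.40 − 30.4)/(49.8 − 30.4) × (6 − 5) = 5.8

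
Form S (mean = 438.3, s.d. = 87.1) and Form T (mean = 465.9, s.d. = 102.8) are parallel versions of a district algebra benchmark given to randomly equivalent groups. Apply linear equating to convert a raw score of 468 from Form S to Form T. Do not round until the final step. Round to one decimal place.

Linear equating: y = (SD_Y/SD_X)(x − M_X) + M_Y
y = (102.8/87.1)(468 − 438.3) + 465.9
y = 1.180253 × 29.7 + 465.9 = 35.0535 + 465.9 = 501.0

501.0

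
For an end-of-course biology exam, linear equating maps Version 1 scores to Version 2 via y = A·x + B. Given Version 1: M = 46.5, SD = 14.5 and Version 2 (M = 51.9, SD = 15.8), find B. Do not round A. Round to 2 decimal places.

A = SD_Y / SD_X = 15.8 / 14.5 = 1.089655
B = M_Y − A·M_X = 51.9 − 1.089655 × 46.5 = 1.23

1.23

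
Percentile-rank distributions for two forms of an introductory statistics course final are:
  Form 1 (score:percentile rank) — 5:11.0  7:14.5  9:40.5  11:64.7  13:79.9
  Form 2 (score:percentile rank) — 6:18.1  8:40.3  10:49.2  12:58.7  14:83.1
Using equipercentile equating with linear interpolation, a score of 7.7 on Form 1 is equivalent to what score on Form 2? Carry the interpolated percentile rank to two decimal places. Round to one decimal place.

6.5

PR of 7.7 on Form 1: 14.5 + (7.7 − 7)/(9 − 7) × (40.5 − 14.5) = 23.60
On Form 2, PR 23.60 falls between score 6 (PR 18.1) and 8 (PR 40.3).
Interpolate: 6 + (23.60 − 18.1)/(40.3 − 18.1) × (8 − 6) = 6.5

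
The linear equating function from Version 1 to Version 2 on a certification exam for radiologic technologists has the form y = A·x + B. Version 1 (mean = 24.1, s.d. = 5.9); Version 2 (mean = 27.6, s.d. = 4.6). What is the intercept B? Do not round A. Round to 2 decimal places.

8.81

A = SD_Y / SD_X = 4.6 / 5.9 = 0.779661
B = M_Y − A·M_X = 27.6 − 0.779661 × 24.1 = 8.81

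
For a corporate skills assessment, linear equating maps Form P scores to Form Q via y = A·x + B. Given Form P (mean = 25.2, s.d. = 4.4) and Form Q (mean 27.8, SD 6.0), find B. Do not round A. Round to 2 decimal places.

A = SD_Y / SD_X = 6.0 / 4.4 = 1.363636
B = M_Y − A·M_X = 27.8 − 1.363636 × 25.2 = -6.56

-6.56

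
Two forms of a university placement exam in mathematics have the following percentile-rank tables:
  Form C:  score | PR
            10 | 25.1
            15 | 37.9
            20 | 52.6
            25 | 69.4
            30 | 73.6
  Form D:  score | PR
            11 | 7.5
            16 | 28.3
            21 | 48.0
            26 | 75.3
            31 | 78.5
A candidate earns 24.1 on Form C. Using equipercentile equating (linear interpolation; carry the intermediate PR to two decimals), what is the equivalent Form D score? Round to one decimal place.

PR of 24.1 on Form C: 52.6 + (24.1 − 20)/(25 − 20) × (69.4 − 52.6) = 66.38
On Form D, PR 66.38 falls between score 21 (PR 48.0) and 26 (PR 75.3).
Interpolate: 21 + (66.38 − 48.0)/(75.3 − 48.0) × (26 − 21) = 24.4

24.4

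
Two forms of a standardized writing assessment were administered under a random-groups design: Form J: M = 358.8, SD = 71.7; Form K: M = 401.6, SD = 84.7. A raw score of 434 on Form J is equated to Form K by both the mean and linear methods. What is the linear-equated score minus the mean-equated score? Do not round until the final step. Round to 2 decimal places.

Mean-equated: 434 + (401.6 − 358.8) = 476.80
Linear-equated: (84.7/71.7)(434 − 358.8) + 401.6 = 490.435
Difference = 490.435 − 476.80 = 13.63

13.63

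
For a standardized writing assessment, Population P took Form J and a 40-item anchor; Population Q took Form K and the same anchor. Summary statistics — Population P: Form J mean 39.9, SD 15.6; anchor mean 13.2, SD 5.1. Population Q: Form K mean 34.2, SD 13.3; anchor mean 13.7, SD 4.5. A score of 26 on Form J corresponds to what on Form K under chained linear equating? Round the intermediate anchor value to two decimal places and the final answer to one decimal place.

19.3

Form J → anchor (Population P): v = (5.1/15.6)(26 − 39.9) + 13.2 = 8.66
anchor → Form K (Population Q): y = (13.3/4.5)(8.66 − 13.7) + 34.2 = 19.3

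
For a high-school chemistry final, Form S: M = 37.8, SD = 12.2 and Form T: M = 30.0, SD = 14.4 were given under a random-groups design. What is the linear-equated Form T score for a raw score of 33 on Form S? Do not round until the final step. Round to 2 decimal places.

Linear equating: y = (SD_Y/SD_X)(x − M_X) + M_Y
y = (14.4/12.2)(33 − 37.8) + 30.0
y = 1.180328 × -4.8 + 30.0 = -5.6656 + 30.0 = 24.33

24.33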